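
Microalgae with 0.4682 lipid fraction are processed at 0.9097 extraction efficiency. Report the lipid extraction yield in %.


Y = lipid_content * extraction_eff * 100
= 0.4682 * 0.9097 * 100
= 42.5922%

42.5922%


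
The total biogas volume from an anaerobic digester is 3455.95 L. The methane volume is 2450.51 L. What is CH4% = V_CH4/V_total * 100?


CH4% = V_CH4 / V_total * 100
= 2450.51 / 3455.95 * 100
= 70.9070%

70.9070%


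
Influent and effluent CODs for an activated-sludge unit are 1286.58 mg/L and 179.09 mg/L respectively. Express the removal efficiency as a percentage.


eta = (COD_in - COD_out) / COD_in * 100
= (1286.58 - 179.09) / 1286.58 * 100
= 86.0802%

86.0802%


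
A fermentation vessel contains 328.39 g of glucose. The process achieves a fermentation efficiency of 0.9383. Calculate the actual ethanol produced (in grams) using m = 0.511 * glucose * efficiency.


Actual ethanol: m = 0.511 * 328.39 * 0.9383
m = 157.4536 g

157.4536 g


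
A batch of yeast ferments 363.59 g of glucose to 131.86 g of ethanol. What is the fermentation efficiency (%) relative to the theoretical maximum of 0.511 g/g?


Fermentation efficiency = (actual / (0.511 * glucose)) * 100
= (131.86 / (0.511 * 363.59)) * 100
= 70.9709%

70.9709%


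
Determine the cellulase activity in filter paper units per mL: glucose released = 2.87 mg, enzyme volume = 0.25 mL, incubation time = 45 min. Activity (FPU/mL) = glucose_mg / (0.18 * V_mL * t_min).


Activity = glucose_mg / (0.18 mg/umol * V_mL * t_min)
= 2.87 / (0.18 * 0.25 * 45)
= 1.4173 FPU/mL

1.4173 FPU/mL


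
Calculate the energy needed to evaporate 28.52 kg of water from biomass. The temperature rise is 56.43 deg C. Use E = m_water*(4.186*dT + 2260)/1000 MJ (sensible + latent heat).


E = m_water * (4.186 * dT + 2260) / 1000
= 28.52 * (4.186 * 56.43 + 2260) / 1000
= 71.1921 MJ

71.1921 MJ


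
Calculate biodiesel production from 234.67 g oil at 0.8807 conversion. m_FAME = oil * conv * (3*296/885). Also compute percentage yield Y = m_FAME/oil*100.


m_FAME = oil * conv * (3 * 296 / 885) = oil * conv * (888/885)
= 234.67 * 0.8807 * 888 / 885
= 207.3745 g
Y = m_FAME / oil * 100 = conv * (888/885) * 100
= 0.8807 * 888 / 885 * 100
= 88.37%

207.3745 g FAME; Y = 88.37%


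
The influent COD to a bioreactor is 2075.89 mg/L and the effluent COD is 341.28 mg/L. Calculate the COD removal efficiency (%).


eta = (COD_in - COD_out) / COD_in * 100
= (2075.89 - 341.28) / 2075.89 * 100
= 83.5598%

83.5598%


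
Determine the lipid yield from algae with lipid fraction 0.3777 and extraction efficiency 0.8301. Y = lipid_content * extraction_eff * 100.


Y = lipid_content * extraction_eff * 100
= 0.3777 * 0.8301 * 100
= 31.3529%

31.3529%


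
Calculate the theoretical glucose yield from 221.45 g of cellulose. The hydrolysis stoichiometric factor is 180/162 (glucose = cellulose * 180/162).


glucose = cellulose * 180/162
= 221.45 * 180/162
= 246.0556 g

246.0556 g


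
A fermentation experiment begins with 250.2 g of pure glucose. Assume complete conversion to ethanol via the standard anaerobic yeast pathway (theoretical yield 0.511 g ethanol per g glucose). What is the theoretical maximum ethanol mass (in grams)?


Theoretical ethanol yield: m_EtOH = 0.511 * m_glucose
m_EtOH = 0.511 * 250.2 = 127.8522 g

127.8522 g


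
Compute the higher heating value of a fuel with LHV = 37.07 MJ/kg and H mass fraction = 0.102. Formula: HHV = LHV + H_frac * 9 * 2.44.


HHV = LHV + H_frac * 9 * 2.44
= 37.07 + 0.102 * 9 * 2.44
= 39.3099 MJ/kg

39.3099 MJ/kg


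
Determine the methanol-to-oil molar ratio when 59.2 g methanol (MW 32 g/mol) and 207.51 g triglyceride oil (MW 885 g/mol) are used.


Molar ratio = n_MeOH / n_oil = (MeOH/32) / (oil/885) = (MeOH * 885) / (32 * oil)
= (59.2 * 885) / (32 * 207.51)
= 7.8900

7.8900


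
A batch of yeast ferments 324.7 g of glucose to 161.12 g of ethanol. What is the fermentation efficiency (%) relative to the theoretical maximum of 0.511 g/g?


Fermentation efficiency = (actual / (0.511 * glucose)) * 100
= (161.12 / (0.511 * 324.7)) * 100
= 97.1060%

97.1060%


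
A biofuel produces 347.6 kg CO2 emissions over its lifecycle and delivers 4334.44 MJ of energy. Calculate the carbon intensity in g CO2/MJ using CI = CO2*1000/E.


CI = CO2 * 1000 / E
= 347.6 * 1000 / 4334.44
= 80.1949 g CO2/MJ

80.1949 g CO2/MJ


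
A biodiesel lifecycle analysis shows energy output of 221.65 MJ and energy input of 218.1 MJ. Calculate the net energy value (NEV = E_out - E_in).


NEV = E_out - E_in
= 221.65 - 218.1
= 3.5500 MJ

3.5500 MJ


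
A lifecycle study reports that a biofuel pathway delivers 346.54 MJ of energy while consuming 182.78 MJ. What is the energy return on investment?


EROI = E_out / E_in
= 346.54 / 182.78
= 1.8959

1.8959


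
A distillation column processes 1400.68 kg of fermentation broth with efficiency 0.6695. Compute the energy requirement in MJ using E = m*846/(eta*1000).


E = m * 846 / (eta * 1000)
= 1400.68 * 846 / (0.6695 * 1000)
= 1769.9407 MJ

1769.9407 MJ


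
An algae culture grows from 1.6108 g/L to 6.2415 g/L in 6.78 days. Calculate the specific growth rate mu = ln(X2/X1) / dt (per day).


mu = ln(X2/X1) / dt
= ln(6.2415/1.6108) / 6.78
= 0.1998 per day

0.1998 per day


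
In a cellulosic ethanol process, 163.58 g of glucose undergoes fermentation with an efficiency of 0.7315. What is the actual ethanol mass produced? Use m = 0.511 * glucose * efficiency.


Actual ethanol: m = 0.511 * 163.58 * 0.7315
m = 61.1456 g

61.1456 g


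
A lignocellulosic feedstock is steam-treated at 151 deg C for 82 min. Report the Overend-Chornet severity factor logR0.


logR0 = log10(t * exp((T - 100) / 14.75))
= log10(82 * exp((151 - 100) / 14.75))
= 3.4154

3.4154


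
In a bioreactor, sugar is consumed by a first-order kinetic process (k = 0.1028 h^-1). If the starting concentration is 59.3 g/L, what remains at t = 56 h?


S = S0 * exp(-k * t)
S = 59.3 * exp(-0.1028 * 56)
S = 0.1875 g/L

0.1875 g/L


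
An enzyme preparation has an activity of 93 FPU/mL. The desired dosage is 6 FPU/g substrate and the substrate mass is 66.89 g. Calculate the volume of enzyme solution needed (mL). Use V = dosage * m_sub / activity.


V = dosage * m_sub / activity
V = 6 * 66.89 / 93
V = 4.3155 mL

4.3155 mL


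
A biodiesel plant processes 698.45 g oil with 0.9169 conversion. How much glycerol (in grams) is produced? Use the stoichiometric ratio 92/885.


glycerol = oil * conv * (92/885)
= 698.45 * 0.9169 * 92 / 885
= 66.5736 g

66.5736 g


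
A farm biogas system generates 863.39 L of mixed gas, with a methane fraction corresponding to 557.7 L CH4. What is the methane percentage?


CH4% = V_CH4 / V_total * 100
= 557.7 / 863.39 * 100
= 64.5942%

64.5942%


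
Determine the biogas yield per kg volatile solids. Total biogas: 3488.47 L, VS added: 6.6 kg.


Y = V / VS
= 3488.47 / 6.6
= 528.5561 L/kg VS

528.5561 L/kg VS


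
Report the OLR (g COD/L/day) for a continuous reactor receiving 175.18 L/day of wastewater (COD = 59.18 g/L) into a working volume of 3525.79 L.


OLR = Q * S / V
= 175.18 * 59.18 / 3525.79
= 2.9404 g/L/day

2.9404 g/L/day


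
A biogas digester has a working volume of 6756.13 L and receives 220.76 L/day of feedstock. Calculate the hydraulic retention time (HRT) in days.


HRT = V / Q
= 6756.13 / 220.76
= 30.6040 days

30.6040 days


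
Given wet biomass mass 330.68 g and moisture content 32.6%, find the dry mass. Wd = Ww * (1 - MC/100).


Wd = Ww * (1 - MC/100)
= 330.68 * (1 - 32.6/100)
= 222.8783 g

222.8783 g


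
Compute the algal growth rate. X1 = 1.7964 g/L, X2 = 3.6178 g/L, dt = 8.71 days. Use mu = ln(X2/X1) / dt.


mu = ln(X2/X1) / dt
= ln(3.6178/1.7964) / 8.71
= 0.0804 per day

0.0804 per day


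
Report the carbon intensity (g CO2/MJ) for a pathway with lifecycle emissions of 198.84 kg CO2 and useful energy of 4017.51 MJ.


CI = CO2 * 1000 / E
= 198.84 * 1000 / 4017.51
= 49.4933 g CO2/MJ

49.4933 g CO2/MJ


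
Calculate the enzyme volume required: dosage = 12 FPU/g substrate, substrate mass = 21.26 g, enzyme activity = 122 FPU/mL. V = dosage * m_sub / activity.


V = dosage * m_sub / activity
V = 12 * 21.26 / 122
V = 2.0911 mL

2.0911 mL


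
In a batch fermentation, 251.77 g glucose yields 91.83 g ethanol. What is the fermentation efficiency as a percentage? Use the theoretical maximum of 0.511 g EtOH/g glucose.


Fermentation efficiency = (actual / (0.511 * glucose)) * 100
= (91.83 / (0.511 * 251.77)) * 100
= 71.3772%

71.3772%


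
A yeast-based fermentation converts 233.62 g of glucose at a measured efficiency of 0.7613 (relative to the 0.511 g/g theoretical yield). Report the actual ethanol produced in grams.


Actual ethanol: m = 0.511 * 233.62 * 0.7613
m = 90.8839 g

90.8839 g


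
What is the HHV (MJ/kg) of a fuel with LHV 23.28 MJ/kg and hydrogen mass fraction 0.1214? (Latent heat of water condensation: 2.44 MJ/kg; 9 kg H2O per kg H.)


HHV = LHV + H_frac * 9 * 2.44
= 23.28 + 0.1214 * 9 * 2.44
= 25.9459 MJ/kg

25.9459 MJ/kg


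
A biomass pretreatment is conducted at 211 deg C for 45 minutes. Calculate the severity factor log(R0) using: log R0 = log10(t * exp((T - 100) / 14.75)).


logR0 = log10(t * exp((T - 100) / 14.75))
= log10(45 * exp((211 - 100) / 14.75))
= 4.9215

4.9215


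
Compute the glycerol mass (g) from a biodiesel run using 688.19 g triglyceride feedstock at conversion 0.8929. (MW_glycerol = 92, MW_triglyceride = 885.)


glycerol = oil * conv * (92/885)
= 688.19 * 0.8929 * 92 / 885
= 63.8787 g

63.8787 g


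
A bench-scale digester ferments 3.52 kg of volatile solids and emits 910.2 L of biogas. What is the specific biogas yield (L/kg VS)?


Y = V / VS
= 910.2 / 3.52
= 258.5795 L/kg VS

258.5795 L/kg VS


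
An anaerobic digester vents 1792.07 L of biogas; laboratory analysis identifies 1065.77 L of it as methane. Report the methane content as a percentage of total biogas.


CH4% = V_CH4 / V_total * 100
= 1065.77 / 1792.07 * 100
= 59.4714%

59.4714%


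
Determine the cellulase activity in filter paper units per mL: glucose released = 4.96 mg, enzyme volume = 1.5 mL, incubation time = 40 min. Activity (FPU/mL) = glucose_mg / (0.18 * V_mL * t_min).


Activity = glucose_mg / (0.18 mg/umol * V_mL * t_min)
= 4.96 / (0.18 * 1.5 * 40)
= 0.4593 FPU/mL

0.4593 FPU/mL


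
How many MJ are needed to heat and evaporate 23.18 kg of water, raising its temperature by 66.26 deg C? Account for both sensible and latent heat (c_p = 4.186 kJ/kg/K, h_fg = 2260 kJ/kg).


E = m_water * (4.186 * dT + 2260) / 1000
= 23.18 * (4.186 * 66.26 + 2260) / 1000
= 58.8161 MJ

58.8161 MJ


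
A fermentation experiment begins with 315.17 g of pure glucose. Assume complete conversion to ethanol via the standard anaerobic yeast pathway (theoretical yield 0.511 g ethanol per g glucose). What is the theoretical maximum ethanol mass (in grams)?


Theoretical ethanol yield: m_EtOH = 0.511 * m_glucose
m_EtOH = 0.511 * 315.17 = 161.0519 g

161.0519 g


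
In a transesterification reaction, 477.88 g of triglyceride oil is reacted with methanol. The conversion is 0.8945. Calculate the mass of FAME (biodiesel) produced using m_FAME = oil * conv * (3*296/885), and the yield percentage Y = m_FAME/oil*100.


m_FAME = oil * conv * (3 * 296 / 885) = oil * conv * (888/885)
= 477.88 * 0.8945 * 888 / 885
= 428.9127 g
Y = m_FAME / oil * 100 = conv * (888/885) * 100
= 0.8945 * 888 / 885 * 100
= 89.75%

428.9127 g FAME; Y = 89.75%


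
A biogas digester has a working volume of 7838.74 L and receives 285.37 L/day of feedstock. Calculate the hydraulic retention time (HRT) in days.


HRT = V / Q
= 7838.74 / 285.37
= 27.4687 days

27.4687 days


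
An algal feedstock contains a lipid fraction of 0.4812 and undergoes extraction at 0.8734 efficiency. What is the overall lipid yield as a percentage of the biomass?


Y = lipid_content * extraction_eff * 100
= 0.4812 * 0.8734 * 100
= 42.0280%

42.0280%


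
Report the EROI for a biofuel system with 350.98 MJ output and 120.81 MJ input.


EROI = E_out / E_in
= 350.98 / 120.81
= 2.9052

2.9052


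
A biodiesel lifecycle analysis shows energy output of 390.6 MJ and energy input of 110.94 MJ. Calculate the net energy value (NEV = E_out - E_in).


NEV = E_out - E_in
= 390.6 - 110.94
= 279.6600 MJ

279.6600 MJ


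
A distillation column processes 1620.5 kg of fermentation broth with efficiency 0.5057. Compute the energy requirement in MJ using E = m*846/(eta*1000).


E = m * 846 / (eta * 1000)
= 1620.5 * 846 / (0.5057 * 1000)
= 2710.9808 MJ

2710.9808 MJ


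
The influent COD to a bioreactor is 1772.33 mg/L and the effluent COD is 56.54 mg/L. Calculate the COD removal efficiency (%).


eta = (COD_in - COD_out) / COD_in * 100
= (1772.33 - 56.54) / 1772.33 * 100
= 96.8098%

96.8098%


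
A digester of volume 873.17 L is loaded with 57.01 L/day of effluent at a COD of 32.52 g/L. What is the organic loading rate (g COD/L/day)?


OLR = Q * S / V
= 57.01 * 32.52 / 873.17
= 2.1233 g/L/day

2.1233 g/L/day


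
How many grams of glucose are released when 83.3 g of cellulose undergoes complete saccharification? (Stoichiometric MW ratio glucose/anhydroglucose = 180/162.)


glucose = cellulose * 180/162
= 83.3 * 180/162
= 92.5556 g

92.5556 g


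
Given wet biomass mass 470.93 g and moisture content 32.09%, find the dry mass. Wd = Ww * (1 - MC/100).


Wd = Ww * (1 - MC/100)
= 470.93 * (1 - 32.09/100)
= 319.8086 g

319.8086 g


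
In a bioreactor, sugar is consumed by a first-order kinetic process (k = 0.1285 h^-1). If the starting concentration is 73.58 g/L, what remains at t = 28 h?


S = S0 * exp(-k * t)
S = 73.58 * exp(-0.1285 * 28)
S = 2.0145 g/L

2.0145 g/L


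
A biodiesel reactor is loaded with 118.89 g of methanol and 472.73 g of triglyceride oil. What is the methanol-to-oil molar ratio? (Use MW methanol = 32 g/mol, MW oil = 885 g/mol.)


Molar ratio = n_MeOH / n_oil = (MeOH/32) / (oil/885) = (MeOH * 885) / (32 * oil)
= (118.89 * 885) / (32 * 472.73)
= 6.9555

6.9555


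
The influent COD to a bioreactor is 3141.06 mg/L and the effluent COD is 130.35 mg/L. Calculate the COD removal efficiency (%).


eta = (COD_in - COD_out) / COD_in * 100
= (3141.06 - 130.35) / 3141.06 * 100
= 95.8501%

95.8501%


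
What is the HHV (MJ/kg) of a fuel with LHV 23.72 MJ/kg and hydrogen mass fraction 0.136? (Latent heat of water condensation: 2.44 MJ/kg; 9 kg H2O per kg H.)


HHV = LHV + H_frac * 9 * 2.44
= 23.72 + 0.136 * 9 * 2.44
= 26.7066 MJ/kg

26.7066 MJ/kg


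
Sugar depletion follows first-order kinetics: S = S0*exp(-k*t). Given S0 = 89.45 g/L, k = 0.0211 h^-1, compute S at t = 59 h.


S = S0 * exp(-k * t)
S = 89.45 * exp(-0.0211 * 59)
S = 25.7589 g/L

25.7589 g/L


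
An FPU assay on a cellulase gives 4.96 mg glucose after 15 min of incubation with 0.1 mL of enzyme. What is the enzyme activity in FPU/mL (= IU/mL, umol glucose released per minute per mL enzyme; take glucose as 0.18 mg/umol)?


Activity = glucose_mg / (0.18 mg/umol * V_mL * t_min)
= 4.96 / (0.18 * 0.1 * 15)
= 18.3704 FPU/mL

18.3704 FPU/mL


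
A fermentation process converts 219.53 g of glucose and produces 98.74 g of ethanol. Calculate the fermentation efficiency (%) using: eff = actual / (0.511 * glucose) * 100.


Fermentation efficiency = (actual / (0.511 * glucose)) * 100
= (98.74 / (0.511 * 219.53)) * 100
= 88.0194%

88.0194%


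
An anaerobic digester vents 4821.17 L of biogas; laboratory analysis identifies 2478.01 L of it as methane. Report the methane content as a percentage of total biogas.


CH4% = V_CH4 / V_total * 100
= 2478.01 / 4821.17 * 100
= 51.3985%

51.3985%


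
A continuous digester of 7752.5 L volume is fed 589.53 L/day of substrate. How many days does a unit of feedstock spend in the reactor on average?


HRT = V / Q
= 7752.5 / 589.53
= 13.1503 days

13.1503 days


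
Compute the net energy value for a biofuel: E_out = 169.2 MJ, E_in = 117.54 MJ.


NEV = E_out - E_in
= 169.2 - 117.54
= 51.6600 MJ

51.6600 MJ


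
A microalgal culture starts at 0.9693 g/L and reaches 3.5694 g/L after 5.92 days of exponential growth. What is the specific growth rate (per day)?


mu = ln(X2/X1) / dt
= ln(3.5694/0.9693) / 5.92
= 0.2202 per day

0.2202 per day


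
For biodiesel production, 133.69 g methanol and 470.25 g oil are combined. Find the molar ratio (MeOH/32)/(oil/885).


Molar ratio = n_MeOH / n_oil = (MeOH/32) / (oil/885) = (MeOH * 885) / (32 * oil)
= (133.69 * 885) / (32 * 470.25)
= 7.8625

7.8625


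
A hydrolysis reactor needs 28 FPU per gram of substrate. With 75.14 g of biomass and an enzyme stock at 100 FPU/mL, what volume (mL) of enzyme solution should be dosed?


V = dosage * m_sub / activity
V = 28 * 75.14 / 100
V = 21.0392 mL

21.0392 mL


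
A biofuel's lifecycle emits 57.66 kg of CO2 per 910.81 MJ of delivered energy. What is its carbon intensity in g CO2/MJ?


CI = CO2 * 1000 / E
= 57.66 * 1000 / 910.81
= 63.3063 g CO2/MJ

63.3063 g CO2/MJ


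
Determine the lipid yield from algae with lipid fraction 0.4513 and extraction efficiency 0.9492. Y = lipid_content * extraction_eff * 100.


Y = lipid_content * extraction_eff * 100
= 0.4513 * 0.9492 * 100
= 42.8374%

42.8374%


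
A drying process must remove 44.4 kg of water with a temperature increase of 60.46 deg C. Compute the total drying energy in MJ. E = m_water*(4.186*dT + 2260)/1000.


E = m_water * (4.186 * dT + 2260) / 1000
= 44.4 * (4.186 * 60.46 + 2260) / 1000
= 111.5810 MJ

111.5810 MJ


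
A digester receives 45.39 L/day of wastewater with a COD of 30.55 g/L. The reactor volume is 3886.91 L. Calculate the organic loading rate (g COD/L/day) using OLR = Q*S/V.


OLR = Q * S / V
= 45.39 * 30.55 / 3886.91
= 0.3568 g/L/day

0.3568 g/L/day


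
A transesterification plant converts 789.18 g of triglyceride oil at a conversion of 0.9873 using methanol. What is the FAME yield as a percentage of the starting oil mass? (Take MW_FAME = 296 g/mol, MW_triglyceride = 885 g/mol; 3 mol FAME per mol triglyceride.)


m_FAME = oil * conv * (3 * 296 / 885) = oil * conv * (888/885)
= 789.18 * 0.9873 * 888 / 885
= 781.7986 g
Y = m_FAME / oil * 100 = conv * (888/885) * 100
= 0.9873 * 888 / 885 * 100
= 99.06%

99.06%


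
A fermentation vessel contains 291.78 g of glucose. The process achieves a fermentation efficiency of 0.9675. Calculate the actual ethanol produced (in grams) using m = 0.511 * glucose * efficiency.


Actual ethanol: m = 0.511 * 291.78 * 0.9675
m = 144.2538 g

144.2538 g


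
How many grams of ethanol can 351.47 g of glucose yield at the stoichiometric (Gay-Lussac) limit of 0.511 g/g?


Theoretical ethanol yield: m_EtOH = 0.511 * m_glucose
m_EtOH = 0.511 * 351.47 = 179.6012 g

179.6012 g


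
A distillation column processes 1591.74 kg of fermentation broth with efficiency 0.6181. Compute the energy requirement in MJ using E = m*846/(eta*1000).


E = m * 846 / (eta * 1000)
= 1591.74 * 846 / (0.6181 * 1000)
= 2178.6314 MJ

2178.6314 MJ


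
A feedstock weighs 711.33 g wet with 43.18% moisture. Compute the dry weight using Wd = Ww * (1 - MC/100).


Wd = Ww * (1 - MC/100)
= 711.33 * (1 - 43.18/100)
= 404.1777 g

404.1777 g


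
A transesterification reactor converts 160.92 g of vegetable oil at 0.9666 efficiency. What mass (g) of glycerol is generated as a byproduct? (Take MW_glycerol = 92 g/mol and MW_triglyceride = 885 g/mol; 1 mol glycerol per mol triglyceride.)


glycerol = oil * conv * (92/885)
= 160.92 * 0.9666 * 92 / 885
= 16.1697 g

16.1697 g


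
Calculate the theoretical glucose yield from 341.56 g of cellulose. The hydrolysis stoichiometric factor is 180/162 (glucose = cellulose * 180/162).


glucose = cellulose * 180/162
= 341.56 * 180/162
= 379.5111 g

379.5111 g


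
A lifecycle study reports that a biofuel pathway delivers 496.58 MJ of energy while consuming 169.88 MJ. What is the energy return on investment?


EROI = E_out / E_in
= 496.58 / 169.88
= 2.9231

2.9231


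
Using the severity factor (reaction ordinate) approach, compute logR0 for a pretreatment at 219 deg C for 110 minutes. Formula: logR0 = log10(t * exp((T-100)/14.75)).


logR0 = log10(t * exp((T - 100) / 14.75))
= log10(110 * exp((219 - 100) / 14.75))
= 5.5452

5.5452


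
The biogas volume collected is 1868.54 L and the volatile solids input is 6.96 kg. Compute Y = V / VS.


Y = V / VS
= 1868.54 / 6.96
= 268.4684 L/kg VS

268.4684 L/kg VS


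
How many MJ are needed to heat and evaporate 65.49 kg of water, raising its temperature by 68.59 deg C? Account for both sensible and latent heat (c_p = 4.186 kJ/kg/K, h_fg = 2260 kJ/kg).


E = m_water * (4.186 * dT + 2260) / 1000
= 65.49 * (4.186 * 68.59 + 2260) / 1000
= 166.8107 MJ

166.8107 MJ


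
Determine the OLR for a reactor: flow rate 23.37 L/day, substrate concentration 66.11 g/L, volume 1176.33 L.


OLR = Q * S / V
= 23.37 * 66.11 / 1176.33
= 1.3134 g/L/day

1.3134 g/L/day


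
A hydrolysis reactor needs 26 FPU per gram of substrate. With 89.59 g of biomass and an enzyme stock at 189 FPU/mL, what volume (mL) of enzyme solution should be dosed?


V = dosage * m_sub / activity
V = 26 * 89.59 / 189
V = 12.3246 mL

12.3246 mL


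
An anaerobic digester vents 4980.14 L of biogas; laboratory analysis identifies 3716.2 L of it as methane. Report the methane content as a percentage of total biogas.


CH4% = V_CH4 / V_total * 100
= 3716.2 / 4980.14 * 100
= 74.6204%

74.6204%


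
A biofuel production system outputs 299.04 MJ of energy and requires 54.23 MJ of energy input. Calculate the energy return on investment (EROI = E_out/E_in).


EROI = E_out / E_in
= 299.04 / 54.23
= 5.5143

5.5143


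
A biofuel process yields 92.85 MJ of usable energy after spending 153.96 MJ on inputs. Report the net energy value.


NEV = E_out - E_in
= 92.85 - 153.96
= -61.1100 MJ

-61.1100 MJ


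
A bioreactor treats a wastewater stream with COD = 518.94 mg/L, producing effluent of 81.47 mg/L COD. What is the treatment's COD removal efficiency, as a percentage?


eta = (COD_in - COD_out) / COD_in * 100
= (518.94 - 81.47) / 518.94 * 100
= 84.3007%

84.3007%


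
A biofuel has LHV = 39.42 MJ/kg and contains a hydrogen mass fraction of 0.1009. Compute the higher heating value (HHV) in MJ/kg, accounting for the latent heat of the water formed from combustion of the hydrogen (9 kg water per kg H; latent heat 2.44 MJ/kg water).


HHV = LHV + H_frac * 9 * 2.44
= 39.42 + 0.1009 * 9 * 2.44
= 41.6358 MJ/kg

41.6358 MJ/kg


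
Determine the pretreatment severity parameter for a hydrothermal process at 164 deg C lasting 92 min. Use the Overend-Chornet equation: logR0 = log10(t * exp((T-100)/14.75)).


logR0 = log10(t * exp((T - 100) / 14.75))
= log10(92 * exp((164 - 100) / 14.75))
= 3.8482

3.8482


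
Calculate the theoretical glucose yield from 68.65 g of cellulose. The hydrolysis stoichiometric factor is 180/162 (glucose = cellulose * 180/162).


glucose = cellulose * 180/162
= 68.65 * 180/162
= 76.2778 g

76.2778 g


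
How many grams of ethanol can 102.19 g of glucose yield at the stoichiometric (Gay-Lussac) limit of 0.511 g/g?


Theoretical ethanol yield: m_EtOH = 0.511 * m_glucose
m_EtOH = 0.511 * 102.19 = 52.2191 g

52.2191 g


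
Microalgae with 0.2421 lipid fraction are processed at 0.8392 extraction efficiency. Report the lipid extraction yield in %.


Y = lipid_content * extraction_eff * 100
= 0.2421 * 0.8392 * 100
= 20.3170%

20.3170%


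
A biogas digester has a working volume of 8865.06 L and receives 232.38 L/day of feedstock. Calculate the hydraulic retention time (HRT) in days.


HRT = V / Q
= 8865.06 / 232.38
= 38.1490 days

38.1490 days


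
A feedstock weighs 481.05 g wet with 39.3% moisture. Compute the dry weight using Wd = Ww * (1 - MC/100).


Wd = Ww * (1 - MC/100)
= 481.05 * (1 - 39.3/100)
= 291.9973 g

291.9973 g


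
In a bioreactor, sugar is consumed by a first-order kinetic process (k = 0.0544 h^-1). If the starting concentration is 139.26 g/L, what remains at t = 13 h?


S = S0 * exp(-k * t)
S = 139.26 * exp(-0.0544 * 13)
S = 68.6583 g/L

68.6583 g/L


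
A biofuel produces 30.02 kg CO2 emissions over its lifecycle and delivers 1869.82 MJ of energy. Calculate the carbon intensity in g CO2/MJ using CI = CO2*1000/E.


CI = CO2 * 1000 / E
= 30.02 * 1000 / 1869.82
= 16.0550 g CO2/MJ

16.0550 g CO2/MJ


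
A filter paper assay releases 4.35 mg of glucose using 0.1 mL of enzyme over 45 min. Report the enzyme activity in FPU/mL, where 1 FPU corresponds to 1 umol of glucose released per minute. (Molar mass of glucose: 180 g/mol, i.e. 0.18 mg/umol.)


Activity = glucose_mg / (0.18 mg/umol * V_mL * t_min)
= 4.35 / (0.18 * 0.1 * 45)
= 5.3704 FPU/mL

5.3704 FPU/mL


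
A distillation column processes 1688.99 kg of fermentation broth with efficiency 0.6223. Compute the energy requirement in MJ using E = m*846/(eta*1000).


E = m * 846 / (eta * 1000)
= 1688.99 * 846 / (0.6223 * 1000)
= 2296.1362 MJ

2296.1362 MJ


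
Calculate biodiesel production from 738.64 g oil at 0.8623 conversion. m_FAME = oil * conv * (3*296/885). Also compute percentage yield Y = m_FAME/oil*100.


m_FAME = oil * conv * (3 * 296 / 885) = oil * conv * (888/885)
= 738.64 * 0.8623 * 888 / 885
= 639.0884 g
Y = m_FAME / oil * 100 = conv * (888/885) * 100
= 0.8623 * 888 / 885 * 100
= 86.52%

639.0884 g FAME; Y = 86.52%


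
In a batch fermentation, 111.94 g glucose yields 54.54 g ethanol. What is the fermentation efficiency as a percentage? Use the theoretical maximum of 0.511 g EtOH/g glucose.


Fermentation efficiency = (actual / (0.511 * glucose)) * 100
= (54.54 / (0.511 * 111.94)) * 100
= 95.3474%

95.3474%


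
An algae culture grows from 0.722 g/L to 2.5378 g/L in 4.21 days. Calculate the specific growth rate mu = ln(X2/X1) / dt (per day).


mu = ln(X2/X1) / dt
= ln(2.5378/0.722) / 4.21
= 0.2986 per day

0.2986 per day


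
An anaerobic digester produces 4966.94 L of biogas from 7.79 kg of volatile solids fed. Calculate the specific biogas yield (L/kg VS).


Y = V / VS
= 4966.94 / 7.79
= 637.6046 L/kg VS

637.6046 L/kg VS


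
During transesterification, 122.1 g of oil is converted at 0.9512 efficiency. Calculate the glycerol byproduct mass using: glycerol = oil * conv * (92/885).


glycerol = oil * conv * (92/885)
= 122.1 * 0.9512 * 92 / 885
= 12.0735 g

12.0735 g


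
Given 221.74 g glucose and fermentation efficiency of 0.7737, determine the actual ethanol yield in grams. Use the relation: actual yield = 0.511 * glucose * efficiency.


Actual ethanol: m = 0.511 * 221.74 * 0.7737
m = 87.6673 g

87.6673 g


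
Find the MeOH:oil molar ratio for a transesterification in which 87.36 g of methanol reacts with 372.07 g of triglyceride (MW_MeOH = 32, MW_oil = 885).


Molar ratio = n_MeOH / n_oil = (MeOH/32) / (oil/885) = (MeOH * 885) / (32 * oil)
= (87.36 * 885) / (32 * 372.07)
= 6.4935

6.4935


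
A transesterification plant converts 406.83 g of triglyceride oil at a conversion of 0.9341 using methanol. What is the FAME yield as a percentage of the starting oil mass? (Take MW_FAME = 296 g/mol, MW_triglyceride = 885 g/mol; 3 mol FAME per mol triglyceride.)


m_FAME = oil * conv * (3 * 296 / 885) = oil * conv * (888/885)
= 406.83 * 0.9341 * 888 / 885
= 381.3081 g
Y = m_FAME / oil * 100 = conv * (888/885) * 100
= 0.9341 * 888 / 885 * 100
= 93.73%

93.73%


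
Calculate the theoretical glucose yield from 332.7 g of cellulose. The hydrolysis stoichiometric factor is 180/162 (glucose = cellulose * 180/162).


glucose = cellulose * 180/162
= 332.7 * 180/162
= 369.6667 g

369.6667 g


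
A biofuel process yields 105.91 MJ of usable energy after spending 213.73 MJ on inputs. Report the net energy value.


NEV = E_out - E_in
= 105.91 - 213.73
= -107.8200 MJ

-107.8200 MJ


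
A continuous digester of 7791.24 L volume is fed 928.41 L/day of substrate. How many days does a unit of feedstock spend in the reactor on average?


HRT = V / Q
= 7791.24 / 928.41
= 8.3920 days

8.3920 days


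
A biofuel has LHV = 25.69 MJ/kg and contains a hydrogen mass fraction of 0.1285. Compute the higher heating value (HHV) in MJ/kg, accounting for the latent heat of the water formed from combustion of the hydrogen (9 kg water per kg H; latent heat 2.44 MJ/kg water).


HHV = LHV + H_frac * 9 * 2.44
= 25.69 + 0.1285 * 9 * 2.44
= 28.5119 MJ/kg

28.5119 MJ/kg


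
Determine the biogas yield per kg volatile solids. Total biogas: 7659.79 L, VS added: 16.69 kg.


Y = V / VS
= 7659.79 / 16.69
= 458.9449 L/kg VS

458.9449 L/kg VS


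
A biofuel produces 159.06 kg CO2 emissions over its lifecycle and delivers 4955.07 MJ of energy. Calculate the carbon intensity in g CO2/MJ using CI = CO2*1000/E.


CI = CO2 * 1000 / E
= 159.06 * 1000 / 4955.07
= 32.1005 g CO2/MJ

32.1005 g CO2/MJ


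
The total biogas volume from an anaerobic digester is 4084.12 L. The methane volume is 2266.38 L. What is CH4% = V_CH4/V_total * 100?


CH4% = V_CH4 / V_total * 100
= 2266.38 / 4084.12 * 100
= 55.4925%

55.4925%


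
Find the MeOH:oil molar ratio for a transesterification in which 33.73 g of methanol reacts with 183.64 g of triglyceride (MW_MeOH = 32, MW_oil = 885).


Molar ratio = n_MeOH / n_oil = (MeOH/32) / (oil/885) = (MeOH * 885) / (32 * oil)
= (33.73 * 885) / (32 * 183.64)
= 5.0798

5.0798


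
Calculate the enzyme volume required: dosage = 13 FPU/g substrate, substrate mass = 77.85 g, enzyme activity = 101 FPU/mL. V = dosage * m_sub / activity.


V = dosage * m_sub / activity
V = 13 * 77.85 / 101
V = 10.0203 mL

10.0203 mL


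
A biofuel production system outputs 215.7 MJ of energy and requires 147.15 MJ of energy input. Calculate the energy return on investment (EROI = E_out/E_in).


EROI = E_out / E_in
= 215.7 / 147.15
= 1.4659

1.4659


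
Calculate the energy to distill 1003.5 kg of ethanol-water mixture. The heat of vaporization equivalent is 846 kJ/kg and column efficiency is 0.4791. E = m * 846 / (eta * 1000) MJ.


E = m * 846 / (eta * 1000)
= 1003.5 * 846 / (0.4791 * 1000)
= 1771.9912 MJ

1771.9912 MJ


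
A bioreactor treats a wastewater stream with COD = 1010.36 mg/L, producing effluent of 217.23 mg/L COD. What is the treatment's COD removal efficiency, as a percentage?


eta = (COD_in - COD_out) / COD_in * 100
= (1010.36 - 217.23) / 1010.36 * 100
= 78.4997%

78.4997%


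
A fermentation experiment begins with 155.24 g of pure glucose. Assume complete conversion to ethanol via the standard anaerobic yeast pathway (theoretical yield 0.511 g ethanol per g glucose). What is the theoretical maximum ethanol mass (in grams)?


Theoretical ethanol yield: m_EtOH = 0.511 * m_glucose
m_EtOH = 0.511 * 155.24 = 79.3276 g

79.3276 g


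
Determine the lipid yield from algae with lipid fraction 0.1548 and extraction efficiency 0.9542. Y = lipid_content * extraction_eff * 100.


Y = lipid_content * extraction_eff * 100
= 0.1548 * 0.9542 * 100
= 14.7710%

14.7710%


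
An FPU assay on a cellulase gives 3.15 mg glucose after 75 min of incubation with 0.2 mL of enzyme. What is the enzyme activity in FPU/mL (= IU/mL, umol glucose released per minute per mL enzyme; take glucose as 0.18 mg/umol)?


Activity = glucose_mg / (0.18 mg/umol * V_mL * t_min)
= 3.15 / (0.18 * 0.2 * 75)
= 1.1667 FPU/mL

1.1667 FPU/mL


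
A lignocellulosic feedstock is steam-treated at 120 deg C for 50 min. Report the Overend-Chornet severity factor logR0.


logR0 = log10(t * exp((T - 100) / 14.75))
= log10(50 * exp((120 - 100) / 14.75))
= 2.2878

2.2878


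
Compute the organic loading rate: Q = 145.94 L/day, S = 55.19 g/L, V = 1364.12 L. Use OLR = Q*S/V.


OLR = Q * S / V
= 145.94 * 55.19 / 1364.12
= 5.9045 g/L/day

5.9045 g/L/day


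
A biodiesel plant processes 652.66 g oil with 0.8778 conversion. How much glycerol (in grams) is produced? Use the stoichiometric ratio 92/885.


glycerol = oil * conv * (92/885)
= 652.66 * 0.8778 * 92 / 885
= 59.5562 g

59.5562 g


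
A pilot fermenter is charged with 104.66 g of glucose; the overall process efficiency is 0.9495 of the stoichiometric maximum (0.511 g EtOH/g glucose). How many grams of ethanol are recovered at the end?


Actual ethanol: m = 0.511 * 104.66 * 0.9495
m = 50.7805 g

50.7805 g


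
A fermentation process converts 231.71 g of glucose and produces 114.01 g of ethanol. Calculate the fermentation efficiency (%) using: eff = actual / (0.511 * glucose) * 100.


Fermentation efficiency = (actual / (0.511 * glucose)) * 100
= (114.01 / (0.511 * 231.71)) * 100
= 96.2891%

96.2891%


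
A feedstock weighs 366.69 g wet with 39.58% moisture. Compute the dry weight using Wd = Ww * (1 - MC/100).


Wd = Ww * (1 - MC/100)
= 366.69 * (1 - 39.58/100)
= 221.5541 g

221.5541 g


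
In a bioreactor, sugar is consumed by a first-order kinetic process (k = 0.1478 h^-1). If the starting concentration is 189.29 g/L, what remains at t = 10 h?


S = S0 * exp(-k * t)
S = 189.29 * exp(-0.1478 * 10)
S = 43.1758 g/L

43.1758 g/L


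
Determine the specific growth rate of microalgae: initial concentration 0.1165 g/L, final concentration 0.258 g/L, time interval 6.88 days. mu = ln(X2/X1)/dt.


mu = ln(X2/X1) / dt
= ln(0.258/0.1165) / 6.88
= 0.1156 per day

0.1156 per day


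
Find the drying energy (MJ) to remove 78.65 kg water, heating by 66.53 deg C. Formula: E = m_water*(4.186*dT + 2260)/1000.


E = m_water * (4.186 * dT + 2260) / 1000
= 78.65 * (4.186 * 66.53 + 2260) / 1000
= 199.6526 MJ

199.6526 MJ


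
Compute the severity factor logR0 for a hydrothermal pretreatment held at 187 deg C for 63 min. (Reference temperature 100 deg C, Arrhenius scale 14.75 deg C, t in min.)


logR0 = log10(t * exp((T - 100) / 14.75))
= log10(63 * exp((187 - 100) / 14.75))
= 4.3609

4.3609


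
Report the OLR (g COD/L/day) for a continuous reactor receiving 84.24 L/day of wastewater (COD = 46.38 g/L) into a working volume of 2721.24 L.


OLR = Q * S / V
= 84.24 * 46.38 / 2721.24
= 1.4358 g/L/day

1.4358 g/L/day


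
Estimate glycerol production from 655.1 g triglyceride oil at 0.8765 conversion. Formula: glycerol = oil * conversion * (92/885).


glycerol = oil * conv * (92/885)
= 655.1 * 0.8765 * 92 / 885
= 59.6903 g

59.6903 g


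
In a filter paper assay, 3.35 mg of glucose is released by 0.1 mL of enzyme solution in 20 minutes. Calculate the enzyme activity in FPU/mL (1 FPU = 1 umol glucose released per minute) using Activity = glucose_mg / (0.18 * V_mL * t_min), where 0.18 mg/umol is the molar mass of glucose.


Activity = glucose_mg / (0.18 mg/umol * V_mL * t_min)
= 3.35 / (0.18 * 0.1 * 20)
= 9.3056 FPU/mL

9.3056 FPU/mL


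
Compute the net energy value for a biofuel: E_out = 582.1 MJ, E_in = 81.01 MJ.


NEV = E_out - E_in
= 582.1 - 81.01
= 501.0900 MJ

501.0900 MJ


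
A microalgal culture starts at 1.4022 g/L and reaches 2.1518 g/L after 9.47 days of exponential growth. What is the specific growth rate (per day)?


mu = ln(X2/X1) / dt
= ln(2.1518/1.4022) / 9.47
= 0.0452 per day

0.0452 per day


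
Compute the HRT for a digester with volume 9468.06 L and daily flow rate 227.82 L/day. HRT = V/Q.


HRT = V / Q
= 9468.06 / 227.82
= 41.5594 days

41.5594 days


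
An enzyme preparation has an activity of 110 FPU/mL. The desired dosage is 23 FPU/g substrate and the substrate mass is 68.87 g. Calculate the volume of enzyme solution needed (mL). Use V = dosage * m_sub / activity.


V = dosage * m_sub / activity
V = 23 * 68.87 / 110
V = 14.4001 mL

14.4001 mL


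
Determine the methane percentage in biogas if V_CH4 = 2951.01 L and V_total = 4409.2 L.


CH4% = V_CH4 / V_total * 100
= 2951.01 / 4409.2 * 100
= 66.9285%

66.9285%


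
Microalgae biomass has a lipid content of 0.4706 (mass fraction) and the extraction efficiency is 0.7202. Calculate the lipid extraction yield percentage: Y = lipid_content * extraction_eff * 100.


Y = lipid_content * extraction_eff * 100
= 0.4706 * 0.7202 * 100
= 33.8926%

33.8926%


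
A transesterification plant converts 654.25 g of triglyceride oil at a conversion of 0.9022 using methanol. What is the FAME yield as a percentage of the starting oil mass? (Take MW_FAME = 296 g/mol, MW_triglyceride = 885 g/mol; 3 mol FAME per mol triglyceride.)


m_FAME = oil * conv * (3 * 296 / 885) = oil * conv * (888/885)
= 654.25 * 0.9022 * 888 / 885
= 592.2652 g
Y = m_FAME / oil * 100 = conv * (888/885) * 100
= 0.9022 * 888 / 885 * 100
= 90.53%

90.53%


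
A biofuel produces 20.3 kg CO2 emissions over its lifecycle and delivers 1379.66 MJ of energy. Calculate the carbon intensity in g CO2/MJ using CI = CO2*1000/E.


CI = CO2 * 1000 / E
= 20.3 * 1000 / 1379.66
= 14.7138 g CO2/MJ

14.7138 g CO2/MJ


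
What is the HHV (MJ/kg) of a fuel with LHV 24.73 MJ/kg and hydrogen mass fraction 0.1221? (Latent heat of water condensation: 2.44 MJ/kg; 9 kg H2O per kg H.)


HHV = LHV + H_frac * 9 * 2.44
= 24.73 + 0.1221 * 9 * 2.44
= 27.4113 MJ/kg

27.4113 MJ/kg


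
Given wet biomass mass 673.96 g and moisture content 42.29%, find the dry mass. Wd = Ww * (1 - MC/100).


Wd = Ww * (1 - MC/100)
= 673.96 * (1 - 42.29/100)
= 388.9423 g

388.9423 g


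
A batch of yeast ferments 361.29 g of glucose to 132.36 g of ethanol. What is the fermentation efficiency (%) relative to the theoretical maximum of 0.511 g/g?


Fermentation efficiency = (actual / (0.511 * glucose)) * 100
= (132.36 / (0.511 * 361.29)) * 100
= 71.6935%

71.6935%


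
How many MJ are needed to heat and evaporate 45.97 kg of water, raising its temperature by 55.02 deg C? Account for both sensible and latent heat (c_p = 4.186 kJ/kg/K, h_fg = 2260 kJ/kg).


E = m_water * (4.186 * dT + 2260) / 1000
= 45.97 * (4.186 * 55.02 + 2260) / 1000
= 114.4797 MJ

114.4797 MJ


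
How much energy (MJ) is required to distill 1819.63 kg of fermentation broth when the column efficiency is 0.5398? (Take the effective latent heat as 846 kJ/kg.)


E = m * 846 / (eta * 1000)
= 1819.63 * 846 / (0.5398 * 1000)
= 2851.8099 MJ

2851.8099 MJ


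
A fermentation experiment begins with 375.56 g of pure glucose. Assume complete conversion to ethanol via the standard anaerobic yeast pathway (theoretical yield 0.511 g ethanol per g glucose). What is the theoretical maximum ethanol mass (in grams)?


Theoretical ethanol yield: m_EtOH = 0.511 * m_glucose
m_EtOH = 0.511 * 375.56 = 191.9112 g

191.9112 g


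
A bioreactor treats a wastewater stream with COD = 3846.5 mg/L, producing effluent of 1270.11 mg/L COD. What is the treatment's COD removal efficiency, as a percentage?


eta = (COD_in - COD_out) / COD_in * 100
= (3846.5 - 1270.11) / 3846.5 * 100
= 66.9801%

66.9801%


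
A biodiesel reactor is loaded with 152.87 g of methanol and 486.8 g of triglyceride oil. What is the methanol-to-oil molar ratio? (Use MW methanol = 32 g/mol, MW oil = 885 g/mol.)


Molar ratio = n_MeOH / n_oil = (MeOH/32) / (oil/885) = (MeOH * 885) / (32 * oil)
= (152.87 * 885) / (32 * 486.8)
= 8.6849

8.6849


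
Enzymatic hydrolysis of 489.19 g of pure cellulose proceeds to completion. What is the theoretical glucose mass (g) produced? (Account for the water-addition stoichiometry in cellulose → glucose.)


glucose = cellulose * 180/162
= 489.19 * 180/162
= 543.5444 g

543.5444 g


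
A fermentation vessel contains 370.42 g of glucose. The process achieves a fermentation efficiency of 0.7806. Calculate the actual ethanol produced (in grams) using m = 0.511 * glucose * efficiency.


Actual ethanol: m = 0.511 * 370.42 * 0.7806
m = 147.7556 g

147.7556 g
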